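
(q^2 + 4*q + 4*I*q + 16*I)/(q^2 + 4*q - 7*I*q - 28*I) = (q + 4*I)/(q - 7*I)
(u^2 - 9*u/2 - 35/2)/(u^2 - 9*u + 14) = (u + 5/2)/(u - 2)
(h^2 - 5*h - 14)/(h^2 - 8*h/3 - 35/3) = 3*(-h^2 + 5*h + 14)/(-3*h^2 + 8*h + 35)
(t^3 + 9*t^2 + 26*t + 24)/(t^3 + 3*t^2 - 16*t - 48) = (t + 2)/(t - 4)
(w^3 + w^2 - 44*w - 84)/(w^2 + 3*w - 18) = (w^2 - 5*w - 14)/(w - 3)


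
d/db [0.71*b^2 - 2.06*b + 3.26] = 1.42*b - 2.06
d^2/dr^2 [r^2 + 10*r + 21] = 2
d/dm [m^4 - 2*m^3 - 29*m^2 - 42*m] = 4*m^3 - 6*m^2 - 58*m - 42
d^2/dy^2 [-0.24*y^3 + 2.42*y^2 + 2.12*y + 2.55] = 4.84 - 1.44*y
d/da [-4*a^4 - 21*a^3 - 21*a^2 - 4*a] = -16*a^3 - 63*a^2 - 42*a - 4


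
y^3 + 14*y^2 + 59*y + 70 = (y + 2)*(y + 5)*(y + 7)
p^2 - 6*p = p*(p - 6)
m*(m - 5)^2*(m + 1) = m^4 - 9*m^3 + 15*m^2 + 25*m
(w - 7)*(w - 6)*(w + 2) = w^3 - 11*w^2 + 16*w + 84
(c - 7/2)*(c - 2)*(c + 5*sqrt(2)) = c^3 - 11*c^2/2 + 5*sqrt(2)*c^2 - 55*sqrt(2)*c/2 + 7*c + 35*sqrt(2)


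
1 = 1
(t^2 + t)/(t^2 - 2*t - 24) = t*(t + 1)/(t^2 - 2*t - 24)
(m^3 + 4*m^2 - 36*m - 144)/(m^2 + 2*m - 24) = (m^2 - 2*m - 24)/(m - 4)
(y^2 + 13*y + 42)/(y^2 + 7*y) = (y + 6)/y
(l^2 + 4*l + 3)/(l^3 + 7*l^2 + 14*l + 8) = (l + 3)/(l^2 + 6*l + 8)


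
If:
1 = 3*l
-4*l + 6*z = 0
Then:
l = 1/3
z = 2/9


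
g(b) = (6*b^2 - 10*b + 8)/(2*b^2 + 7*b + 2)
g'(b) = (-4*b - 7)*(6*b^2 - 10*b + 8)/(2*b^2 + 7*b + 2)^2 + (12*b - 10)/(2*b^2 + 7*b + 2)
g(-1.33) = -8.46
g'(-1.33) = 3.11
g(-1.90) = -11.93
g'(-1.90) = 9.79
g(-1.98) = -12.77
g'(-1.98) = 11.32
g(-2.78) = -41.02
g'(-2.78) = 106.01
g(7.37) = 1.60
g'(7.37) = 0.12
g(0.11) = 2.50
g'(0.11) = -9.75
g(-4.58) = 15.11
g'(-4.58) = 8.92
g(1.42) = 0.37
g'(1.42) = 0.15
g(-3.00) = -92.00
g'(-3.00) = 506.00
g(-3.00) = -92.00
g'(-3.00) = 506.00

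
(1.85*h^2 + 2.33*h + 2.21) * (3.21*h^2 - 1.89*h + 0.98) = 5.9385*h^4 + 3.9828*h^3 + 4.5034*h^2 - 1.8935*h + 2.1658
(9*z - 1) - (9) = 9*z - 10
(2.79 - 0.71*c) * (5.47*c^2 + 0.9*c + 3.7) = -3.8837*c^3 + 14.6223*c^2 - 0.116*c + 10.323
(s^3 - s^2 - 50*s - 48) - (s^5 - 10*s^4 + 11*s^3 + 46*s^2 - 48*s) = -s^5 + 10*s^4 - 10*s^3 - 47*s^2 - 2*s - 48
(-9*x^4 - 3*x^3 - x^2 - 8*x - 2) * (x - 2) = -9*x^5 + 15*x^4 + 5*x^3 - 6*x^2 + 14*x + 4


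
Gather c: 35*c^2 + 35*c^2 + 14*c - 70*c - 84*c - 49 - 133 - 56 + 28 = 70*c^2 - 140*c - 210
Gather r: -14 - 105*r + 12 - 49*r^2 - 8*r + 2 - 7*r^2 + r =-56*r^2 - 112*r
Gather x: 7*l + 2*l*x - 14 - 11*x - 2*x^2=7*l - 2*x^2 + x*(2*l - 11) - 14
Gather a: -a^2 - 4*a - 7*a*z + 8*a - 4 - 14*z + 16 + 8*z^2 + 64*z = -a^2 + a*(4 - 7*z) + 8*z^2 + 50*z + 12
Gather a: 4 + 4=8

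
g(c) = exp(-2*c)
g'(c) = -2*exp(-2*c)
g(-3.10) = 492.75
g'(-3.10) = -985.50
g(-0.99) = 7.24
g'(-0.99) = -14.49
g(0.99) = 0.14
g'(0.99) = -0.28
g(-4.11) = 3714.50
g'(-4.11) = -7429.00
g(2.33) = 0.01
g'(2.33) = -0.02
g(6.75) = 0.00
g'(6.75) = -0.00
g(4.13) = 0.00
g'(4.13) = -0.00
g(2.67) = 0.00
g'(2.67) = -0.01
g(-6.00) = 162754.79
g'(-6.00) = -325509.58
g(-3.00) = 403.43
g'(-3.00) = -806.86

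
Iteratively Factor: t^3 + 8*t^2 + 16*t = (t + 4)*(t^2 + 4*t) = (t + 4)^2*(t)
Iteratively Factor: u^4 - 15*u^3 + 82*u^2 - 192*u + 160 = (u - 4)*(u^3 - 11*u^2 + 38*u - 40) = (u - 4)^2*(u^2 - 7*u + 10) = (u - 5)*(u - 4)^2*(u - 2)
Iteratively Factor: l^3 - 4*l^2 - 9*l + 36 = (l + 3)*(l^2 - 7*l + 12) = (l - 3)*(l + 3)*(l - 4)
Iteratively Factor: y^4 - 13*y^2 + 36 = (y - 2)*(y^3 + 2*y^2 - 9*y - 18) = (y - 3)*(y - 2)*(y^2 + 5*y + 6) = (y - 3)*(y - 2)*(y + 3)*(y + 2)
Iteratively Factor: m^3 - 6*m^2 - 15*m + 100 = (m - 5)*(m^2 - m - 20) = (m - 5)*(m + 4)*(m - 5)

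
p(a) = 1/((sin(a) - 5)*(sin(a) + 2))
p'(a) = -cos(a)/((sin(a) - 5)*(sin(a) + 2)^2) - cos(a)/((sin(a) - 5)^2*(sin(a) + 2))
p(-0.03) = -0.10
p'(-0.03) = 0.03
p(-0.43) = -0.12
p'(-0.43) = 0.05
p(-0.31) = -0.11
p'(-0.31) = 0.04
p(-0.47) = -0.12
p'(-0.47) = 0.05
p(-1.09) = -0.15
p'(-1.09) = 0.05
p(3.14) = -0.10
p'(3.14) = -0.03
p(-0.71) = -0.13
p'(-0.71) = 0.06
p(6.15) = -0.10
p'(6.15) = 0.04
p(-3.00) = -0.10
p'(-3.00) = -0.04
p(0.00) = -0.10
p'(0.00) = 0.03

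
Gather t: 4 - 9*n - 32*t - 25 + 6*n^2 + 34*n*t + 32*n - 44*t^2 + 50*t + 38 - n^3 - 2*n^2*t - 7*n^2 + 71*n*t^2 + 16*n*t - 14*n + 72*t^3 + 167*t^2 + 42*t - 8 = -n^3 - n^2 + 9*n + 72*t^3 + t^2*(71*n + 123) + t*(-2*n^2 + 50*n + 60) + 9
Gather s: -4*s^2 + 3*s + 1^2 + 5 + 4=-4*s^2 + 3*s + 10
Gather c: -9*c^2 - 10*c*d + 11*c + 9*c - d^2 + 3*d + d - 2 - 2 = -9*c^2 + c*(20 - 10*d) - d^2 + 4*d - 4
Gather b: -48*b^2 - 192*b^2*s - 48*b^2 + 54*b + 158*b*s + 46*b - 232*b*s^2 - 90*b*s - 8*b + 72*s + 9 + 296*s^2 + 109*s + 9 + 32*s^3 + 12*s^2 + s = b^2*(-192*s - 96) + b*(-232*s^2 + 68*s + 92) + 32*s^3 + 308*s^2 + 182*s + 18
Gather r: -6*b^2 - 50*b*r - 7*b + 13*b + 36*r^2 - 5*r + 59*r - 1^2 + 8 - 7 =-6*b^2 + 6*b + 36*r^2 + r*(54 - 50*b)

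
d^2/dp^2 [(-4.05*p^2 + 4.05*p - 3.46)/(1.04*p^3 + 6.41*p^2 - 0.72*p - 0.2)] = (-8.76096*p^6 + 26.28288*p^5 + 98.889648*p^4 - 79.3497339999998*p^3 - 858.487668*p^2 + 122.646072*p - 13.949168)/(1.124864*p^9 + 20.799168*p^8 + 125.858616*p^7 + 233.926913*p^6 - 95.132568*p^5 - 13.785468*p^4 + 5.289792*p^3 + 0.45816*p^2 - 0.0864*p - 0.008)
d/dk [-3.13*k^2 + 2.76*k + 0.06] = 2.76 - 6.26*k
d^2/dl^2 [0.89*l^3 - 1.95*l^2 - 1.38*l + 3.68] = 5.34*l - 3.9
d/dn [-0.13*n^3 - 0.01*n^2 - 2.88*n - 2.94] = -0.39*n^2 - 0.02*n - 2.88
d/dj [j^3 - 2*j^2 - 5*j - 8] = 3*j^2 - 4*j - 5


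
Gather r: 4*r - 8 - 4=4*r - 12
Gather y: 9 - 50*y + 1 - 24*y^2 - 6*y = -24*y^2 - 56*y + 10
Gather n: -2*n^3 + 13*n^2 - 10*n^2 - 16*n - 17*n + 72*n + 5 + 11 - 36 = -2*n^3 + 3*n^2 + 39*n - 20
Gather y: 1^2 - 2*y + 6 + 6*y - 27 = 4*y - 20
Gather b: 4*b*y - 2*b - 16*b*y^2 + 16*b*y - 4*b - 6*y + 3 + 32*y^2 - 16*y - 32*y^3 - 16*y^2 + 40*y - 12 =b*(-16*y^2 + 20*y - 6) - 32*y^3 + 16*y^2 + 18*y - 9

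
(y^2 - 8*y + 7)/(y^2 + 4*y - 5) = (y - 7)/(y + 5)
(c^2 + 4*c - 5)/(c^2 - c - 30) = (c - 1)/(c - 6)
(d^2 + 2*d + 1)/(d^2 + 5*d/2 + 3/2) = 2*(d + 1)/(2*d + 3)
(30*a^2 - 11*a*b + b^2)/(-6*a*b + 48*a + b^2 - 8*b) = (-5*a + b)/(b - 8)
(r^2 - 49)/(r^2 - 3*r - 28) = (r + 7)/(r + 4)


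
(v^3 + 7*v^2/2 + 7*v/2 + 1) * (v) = v^4 + 7*v^3/2 + 7*v^2/2 + v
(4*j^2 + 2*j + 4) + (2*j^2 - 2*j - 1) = 6*j^2 + 3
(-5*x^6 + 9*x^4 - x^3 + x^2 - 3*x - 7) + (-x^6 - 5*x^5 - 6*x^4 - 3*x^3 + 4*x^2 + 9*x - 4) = -6*x^6 - 5*x^5 + 3*x^4 - 4*x^3 + 5*x^2 + 6*x - 11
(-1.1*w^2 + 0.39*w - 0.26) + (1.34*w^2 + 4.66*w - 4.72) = 0.24*w^2 + 5.05*w - 4.98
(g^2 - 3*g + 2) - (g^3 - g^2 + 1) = -g^3 + 2*g^2 - 3*g + 1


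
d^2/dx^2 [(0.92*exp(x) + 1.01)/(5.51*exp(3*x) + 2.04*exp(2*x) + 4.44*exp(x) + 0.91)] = (111.725168*exp(6*x) + 306.996813*exp(5*x) + 38.680524*exp(4*x) - 2.07067599999999*exp(3*x) - 28.380969*exp(2*x) + 8.693712*exp(x) - 3.318952)*exp(x)/(167.284151*exp(9*x) + 185.803812*exp(8*x) + 473.18778*exp(7*x) + 390.816993*exp(6*x) + 442.670904*exp(5*x) + 265.584024*exp(4*x) + 150.671373*exp(3*x) + 58.8861*exp(2*x) + 11.030292*exp(x) + 0.753571)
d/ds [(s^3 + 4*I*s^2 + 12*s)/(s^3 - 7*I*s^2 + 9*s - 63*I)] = (-11*I*s^4 - 6*s^3 - 69*I*s^2 + 504*s - 756*I)/(s^6 - 14*I*s^5 - 31*s^4 - 252*I*s^3 - 801*s^2 - 1134*I*s - 3969)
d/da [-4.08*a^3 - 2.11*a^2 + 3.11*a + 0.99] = -12.24*a^2 - 4.22*a + 3.11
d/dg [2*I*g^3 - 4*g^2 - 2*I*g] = 6*I*g^2 - 8*g - 2*I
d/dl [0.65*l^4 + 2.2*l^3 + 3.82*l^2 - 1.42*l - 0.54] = 2.6*l^3 + 6.6*l^2 + 7.64*l - 1.42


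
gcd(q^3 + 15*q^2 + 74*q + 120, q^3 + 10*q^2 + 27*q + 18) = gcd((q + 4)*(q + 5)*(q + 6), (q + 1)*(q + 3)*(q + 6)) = q + 6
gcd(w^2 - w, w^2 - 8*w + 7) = w - 1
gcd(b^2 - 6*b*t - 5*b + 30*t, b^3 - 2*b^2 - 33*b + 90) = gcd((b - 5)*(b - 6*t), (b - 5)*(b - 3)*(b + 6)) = b - 5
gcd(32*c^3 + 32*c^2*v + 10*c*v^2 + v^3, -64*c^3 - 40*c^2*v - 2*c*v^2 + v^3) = 8*c^2 + 6*c*v + v^2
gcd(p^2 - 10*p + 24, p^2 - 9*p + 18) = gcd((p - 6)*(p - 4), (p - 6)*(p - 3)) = p - 6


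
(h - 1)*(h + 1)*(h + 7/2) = h^3 + 7*h^2/2 - h - 7/2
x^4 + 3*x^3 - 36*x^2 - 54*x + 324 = (x - 3)*(x + 6)*(x - 3*sqrt(2))*(x + 3*sqrt(2))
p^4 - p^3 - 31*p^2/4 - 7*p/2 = p*(p - 7/2)*(p + 1/2)*(p + 2)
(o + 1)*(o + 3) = o^2 + 4*o + 3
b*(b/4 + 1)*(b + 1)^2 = b^4/4 + 3*b^3/2 + 9*b^2/4 + b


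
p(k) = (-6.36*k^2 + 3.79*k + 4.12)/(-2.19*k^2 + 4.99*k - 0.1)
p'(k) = (3.79 - 12.72*k)/(-2.19*k^2 + 4.99*k - 0.1) + (4.38*k - 4.99)*(-6.36*k^2 + 3.79*k + 4.12)/(-2.19*k^2 + 4.99*k - 0.1)^2 = (-23.4363*k^2 + 19.3176*k - 20.9378)/(4.7961*k^4 - 21.8562*k^3 + 25.3381*k^2 - 0.998*k + 0.01)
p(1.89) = -7.58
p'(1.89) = -29.96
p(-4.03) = 2.05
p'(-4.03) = -0.15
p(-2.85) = 1.82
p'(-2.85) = -0.26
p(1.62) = -2.88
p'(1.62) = -10.23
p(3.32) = 6.96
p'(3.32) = -3.65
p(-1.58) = 1.32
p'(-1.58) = -0.61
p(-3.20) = 1.90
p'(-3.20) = -0.22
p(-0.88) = 0.67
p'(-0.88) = -1.47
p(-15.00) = 2.61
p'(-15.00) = -0.02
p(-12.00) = 2.55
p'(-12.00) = -0.03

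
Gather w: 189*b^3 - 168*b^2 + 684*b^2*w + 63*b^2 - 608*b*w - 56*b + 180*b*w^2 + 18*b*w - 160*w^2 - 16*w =189*b^3 - 105*b^2 - 56*b + w^2*(180*b - 160) + w*(684*b^2 - 590*b - 16)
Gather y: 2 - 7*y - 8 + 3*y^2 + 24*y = 3*y^2 + 17*y - 6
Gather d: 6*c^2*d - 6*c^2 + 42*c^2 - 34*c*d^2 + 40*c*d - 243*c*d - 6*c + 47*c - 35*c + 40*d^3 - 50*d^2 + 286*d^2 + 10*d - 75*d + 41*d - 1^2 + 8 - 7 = 36*c^2 + 6*c + 40*d^3 + d^2*(236 - 34*c) + d*(6*c^2 - 203*c - 24)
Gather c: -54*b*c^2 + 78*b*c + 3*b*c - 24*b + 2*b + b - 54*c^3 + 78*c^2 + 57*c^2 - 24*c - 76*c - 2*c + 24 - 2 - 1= -21*b - 54*c^3 + c^2*(135 - 54*b) + c*(81*b - 102) + 21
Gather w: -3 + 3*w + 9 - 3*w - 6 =0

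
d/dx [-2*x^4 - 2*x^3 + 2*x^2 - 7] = 2*x*(-4*x^2 - 3*x + 2)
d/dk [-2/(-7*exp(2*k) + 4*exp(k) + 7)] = (8 - 28*exp(k))*exp(k)/(-7*exp(2*k) + 4*exp(k) + 7)^2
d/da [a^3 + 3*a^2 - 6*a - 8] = 3*a^2 + 6*a - 6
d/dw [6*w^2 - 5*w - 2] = 12*w - 5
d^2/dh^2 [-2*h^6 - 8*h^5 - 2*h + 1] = h^3*(-60*h - 160)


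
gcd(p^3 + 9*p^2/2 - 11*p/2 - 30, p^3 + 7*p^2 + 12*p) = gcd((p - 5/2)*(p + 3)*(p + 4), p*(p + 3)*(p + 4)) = p^2 + 7*p + 12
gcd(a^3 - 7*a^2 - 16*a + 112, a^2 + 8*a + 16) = a + 4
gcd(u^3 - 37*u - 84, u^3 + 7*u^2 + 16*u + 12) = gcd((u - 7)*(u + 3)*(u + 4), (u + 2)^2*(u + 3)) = u + 3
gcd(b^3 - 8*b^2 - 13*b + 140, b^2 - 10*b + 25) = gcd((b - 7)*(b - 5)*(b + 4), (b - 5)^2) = b - 5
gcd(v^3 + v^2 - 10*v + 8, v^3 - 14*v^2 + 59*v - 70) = v - 2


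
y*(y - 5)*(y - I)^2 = y^4 - 5*y^3 - 2*I*y^3 - y^2 + 10*I*y^2 + 5*y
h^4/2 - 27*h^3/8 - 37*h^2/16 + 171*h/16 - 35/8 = (h/2 + 1)*(h - 7)*(h - 5/4)*(h - 1/2)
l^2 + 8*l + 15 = (l + 3)*(l + 5)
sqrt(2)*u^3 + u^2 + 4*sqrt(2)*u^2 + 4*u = u*(u + 4)*(sqrt(2)*u + 1)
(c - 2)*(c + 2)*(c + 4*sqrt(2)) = c^3 + 4*sqrt(2)*c^2 - 4*c - 16*sqrt(2)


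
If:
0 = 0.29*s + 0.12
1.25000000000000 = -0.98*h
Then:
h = -1.28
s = -0.41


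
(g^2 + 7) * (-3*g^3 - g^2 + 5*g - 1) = -3*g^5 - g^4 - 16*g^3 - 8*g^2 + 35*g - 7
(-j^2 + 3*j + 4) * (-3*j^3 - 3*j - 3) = 3*j^5 - 9*j^4 - 9*j^3 - 6*j^2 - 21*j - 12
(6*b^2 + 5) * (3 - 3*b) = -18*b^3 + 18*b^2 - 15*b + 15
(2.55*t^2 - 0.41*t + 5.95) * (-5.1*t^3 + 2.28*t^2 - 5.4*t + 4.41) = -13.005*t^5 + 7.905*t^4 - 45.0498*t^3 + 27.0255*t^2 - 33.9381*t + 26.2395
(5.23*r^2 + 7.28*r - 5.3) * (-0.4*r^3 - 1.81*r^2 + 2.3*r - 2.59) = -2.092*r^5 - 12.3783*r^4 + 0.972200000000001*r^3 + 12.7913*r^2 - 31.0452*r + 13.727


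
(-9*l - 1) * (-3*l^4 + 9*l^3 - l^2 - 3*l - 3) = 27*l^5 - 78*l^4 + 28*l^2 + 30*l + 3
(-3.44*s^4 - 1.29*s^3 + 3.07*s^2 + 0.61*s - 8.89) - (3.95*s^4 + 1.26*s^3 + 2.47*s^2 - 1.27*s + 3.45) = -7.39*s^4 - 2.55*s^3 + 0.6*s^2 + 1.88*s - 12.34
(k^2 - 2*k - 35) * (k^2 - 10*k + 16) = k^4 - 12*k^3 + k^2 + 318*k - 560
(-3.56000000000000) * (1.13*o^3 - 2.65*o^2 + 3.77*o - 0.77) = -4.0228*o^3 + 9.434*o^2 - 13.4212*o + 2.7412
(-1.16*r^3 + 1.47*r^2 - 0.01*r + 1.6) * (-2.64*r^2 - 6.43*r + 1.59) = 3.0624*r^5 + 3.578*r^4 - 11.2701*r^3 - 1.8224*r^2 - 10.3039*r + 2.544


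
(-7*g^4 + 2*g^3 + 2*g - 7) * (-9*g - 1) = 63*g^5 - 11*g^4 - 2*g^3 - 18*g^2 + 61*g + 7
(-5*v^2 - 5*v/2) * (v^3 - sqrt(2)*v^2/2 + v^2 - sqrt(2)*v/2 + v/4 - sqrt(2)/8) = -5*v^5 - 15*v^4/2 + 5*sqrt(2)*v^4/2 - 15*v^3/4 + 15*sqrt(2)*v^3/4 - 5*v^2/8 + 15*sqrt(2)*v^2/8 + 5*sqrt(2)*v/16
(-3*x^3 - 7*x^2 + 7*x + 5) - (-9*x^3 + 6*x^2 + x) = 6*x^3 - 13*x^2 + 6*x + 5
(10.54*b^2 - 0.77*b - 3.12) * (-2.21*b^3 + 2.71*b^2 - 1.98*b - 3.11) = -23.2934*b^5 + 30.2651*b^4 - 16.0607*b^3 - 39.71*b^2 + 8.5723*b + 9.7032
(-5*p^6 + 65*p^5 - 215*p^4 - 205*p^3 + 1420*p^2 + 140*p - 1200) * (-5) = 25*p^6 - 325*p^5 + 1075*p^4 + 1025*p^3 - 7100*p^2 - 700*p + 6000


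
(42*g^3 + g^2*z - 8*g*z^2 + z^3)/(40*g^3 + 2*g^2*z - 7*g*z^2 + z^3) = (21*g^2 - 10*g*z + z^2)/(20*g^2 - 9*g*z + z^2)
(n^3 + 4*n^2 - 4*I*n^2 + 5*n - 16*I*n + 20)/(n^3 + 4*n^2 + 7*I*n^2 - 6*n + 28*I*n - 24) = (n - 5*I)/(n + 6*I)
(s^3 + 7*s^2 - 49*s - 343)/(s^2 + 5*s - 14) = (s^2 - 49)/(s - 2)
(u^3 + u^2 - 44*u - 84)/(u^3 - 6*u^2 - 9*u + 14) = (u + 6)/(u - 1)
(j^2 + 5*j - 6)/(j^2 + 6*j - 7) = (j + 6)/(j + 7)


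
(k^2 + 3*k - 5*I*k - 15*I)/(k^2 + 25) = (k + 3)/(k + 5*I)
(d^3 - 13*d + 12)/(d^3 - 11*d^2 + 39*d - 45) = (d^2 + 3*d - 4)/(d^2 - 8*d + 15)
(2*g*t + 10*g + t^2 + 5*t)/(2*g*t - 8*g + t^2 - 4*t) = (t + 5)/(t - 4)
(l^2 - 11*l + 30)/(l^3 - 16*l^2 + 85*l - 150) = 1/(l - 5)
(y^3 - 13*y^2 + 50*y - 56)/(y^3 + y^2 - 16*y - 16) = (y^2 - 9*y + 14)/(y^2 + 5*y + 4)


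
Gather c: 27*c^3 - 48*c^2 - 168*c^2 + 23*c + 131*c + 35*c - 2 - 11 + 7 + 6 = 27*c^3 - 216*c^2 + 189*c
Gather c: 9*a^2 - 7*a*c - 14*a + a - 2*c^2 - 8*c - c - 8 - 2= 9*a^2 - 13*a - 2*c^2 + c*(-7*a - 9) - 10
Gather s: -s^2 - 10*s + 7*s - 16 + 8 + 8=-s^2 - 3*s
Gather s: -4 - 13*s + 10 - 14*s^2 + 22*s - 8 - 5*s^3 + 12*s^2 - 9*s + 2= -5*s^3 - 2*s^2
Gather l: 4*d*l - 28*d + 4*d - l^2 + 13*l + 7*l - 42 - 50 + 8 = -24*d - l^2 + l*(4*d + 20) - 84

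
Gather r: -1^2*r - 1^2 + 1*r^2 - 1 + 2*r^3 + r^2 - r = 2*r^3 + 2*r^2 - 2*r - 2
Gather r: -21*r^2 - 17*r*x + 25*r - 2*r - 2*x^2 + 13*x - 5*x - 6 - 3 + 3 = -21*r^2 + r*(23 - 17*x) - 2*x^2 + 8*x - 6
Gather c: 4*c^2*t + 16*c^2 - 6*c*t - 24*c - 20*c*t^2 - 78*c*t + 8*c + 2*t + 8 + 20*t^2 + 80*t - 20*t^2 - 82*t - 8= c^2*(4*t + 16) + c*(-20*t^2 - 84*t - 16)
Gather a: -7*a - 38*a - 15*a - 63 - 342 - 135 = -60*a - 540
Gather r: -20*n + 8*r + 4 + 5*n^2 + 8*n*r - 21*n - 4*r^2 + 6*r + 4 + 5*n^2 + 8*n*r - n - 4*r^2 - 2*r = 10*n^2 - 42*n - 8*r^2 + r*(16*n + 12) + 8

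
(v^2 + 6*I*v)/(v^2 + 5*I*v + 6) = v/(v - I)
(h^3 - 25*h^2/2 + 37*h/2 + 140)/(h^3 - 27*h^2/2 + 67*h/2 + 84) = (2*h + 5)/(2*h + 3)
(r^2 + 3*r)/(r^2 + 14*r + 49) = r*(r + 3)/(r^2 + 14*r + 49)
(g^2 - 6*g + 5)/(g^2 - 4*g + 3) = (g - 5)/(g - 3)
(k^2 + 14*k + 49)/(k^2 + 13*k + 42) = (k + 7)/(k + 6)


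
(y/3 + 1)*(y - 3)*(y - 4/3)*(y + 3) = y^4/3 + 5*y^3/9 - 13*y^2/3 - 5*y + 12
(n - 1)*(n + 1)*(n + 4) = n^3 + 4*n^2 - n - 4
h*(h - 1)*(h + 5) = h^3 + 4*h^2 - 5*h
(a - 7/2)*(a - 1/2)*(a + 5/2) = a^3 - 3*a^2/2 - 33*a/4 + 35/8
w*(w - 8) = w^2 - 8*w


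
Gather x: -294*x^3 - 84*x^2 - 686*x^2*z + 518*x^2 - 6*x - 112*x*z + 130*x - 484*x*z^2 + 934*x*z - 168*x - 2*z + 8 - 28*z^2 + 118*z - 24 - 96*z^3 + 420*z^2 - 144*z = -294*x^3 + x^2*(434 - 686*z) + x*(-484*z^2 + 822*z - 44) - 96*z^3 + 392*z^2 - 28*z - 16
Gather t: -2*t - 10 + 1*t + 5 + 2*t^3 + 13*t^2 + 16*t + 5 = 2*t^3 + 13*t^2 + 15*t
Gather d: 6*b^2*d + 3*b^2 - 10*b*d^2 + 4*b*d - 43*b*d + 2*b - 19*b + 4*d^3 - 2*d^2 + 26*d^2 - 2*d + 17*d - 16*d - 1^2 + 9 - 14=3*b^2 - 17*b + 4*d^3 + d^2*(24 - 10*b) + d*(6*b^2 - 39*b - 1) - 6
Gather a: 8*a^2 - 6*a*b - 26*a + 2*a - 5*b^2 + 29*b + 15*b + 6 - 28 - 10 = 8*a^2 + a*(-6*b - 24) - 5*b^2 + 44*b - 32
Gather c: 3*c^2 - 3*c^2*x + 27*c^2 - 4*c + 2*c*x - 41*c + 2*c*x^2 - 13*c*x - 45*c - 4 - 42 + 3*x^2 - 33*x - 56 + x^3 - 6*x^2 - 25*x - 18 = c^2*(30 - 3*x) + c*(2*x^2 - 11*x - 90) + x^3 - 3*x^2 - 58*x - 120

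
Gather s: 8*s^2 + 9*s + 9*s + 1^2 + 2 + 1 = 8*s^2 + 18*s + 4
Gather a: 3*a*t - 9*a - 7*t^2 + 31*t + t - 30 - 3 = a*(3*t - 9) - 7*t^2 + 32*t - 33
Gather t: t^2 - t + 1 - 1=t^2 - t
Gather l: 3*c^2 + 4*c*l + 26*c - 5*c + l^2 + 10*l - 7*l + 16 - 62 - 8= 3*c^2 + 21*c + l^2 + l*(4*c + 3) - 54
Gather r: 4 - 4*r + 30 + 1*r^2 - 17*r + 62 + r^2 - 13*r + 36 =2*r^2 - 34*r + 132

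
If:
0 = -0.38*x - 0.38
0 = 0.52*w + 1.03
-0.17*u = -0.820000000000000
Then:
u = 4.82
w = -1.98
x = -1.00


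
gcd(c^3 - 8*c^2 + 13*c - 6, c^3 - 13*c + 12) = c - 1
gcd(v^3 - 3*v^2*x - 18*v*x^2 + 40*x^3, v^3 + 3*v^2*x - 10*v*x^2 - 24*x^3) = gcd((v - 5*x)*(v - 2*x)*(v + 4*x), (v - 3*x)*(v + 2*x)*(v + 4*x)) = v + 4*x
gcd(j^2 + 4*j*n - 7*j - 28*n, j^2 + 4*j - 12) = 1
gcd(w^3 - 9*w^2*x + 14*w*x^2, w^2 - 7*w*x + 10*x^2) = -w + 2*x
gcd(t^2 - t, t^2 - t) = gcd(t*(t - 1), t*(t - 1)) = t^2 - t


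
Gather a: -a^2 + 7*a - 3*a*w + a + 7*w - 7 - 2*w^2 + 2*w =-a^2 + a*(8 - 3*w) - 2*w^2 + 9*w - 7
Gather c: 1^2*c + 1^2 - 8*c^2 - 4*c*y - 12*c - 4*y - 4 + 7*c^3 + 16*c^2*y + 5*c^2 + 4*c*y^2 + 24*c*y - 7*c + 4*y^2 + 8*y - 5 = 7*c^3 + c^2*(16*y - 3) + c*(4*y^2 + 20*y - 18) + 4*y^2 + 4*y - 8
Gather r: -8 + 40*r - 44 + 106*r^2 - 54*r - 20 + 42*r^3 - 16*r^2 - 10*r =42*r^3 + 90*r^2 - 24*r - 72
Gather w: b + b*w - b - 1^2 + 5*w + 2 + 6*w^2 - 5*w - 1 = b*w + 6*w^2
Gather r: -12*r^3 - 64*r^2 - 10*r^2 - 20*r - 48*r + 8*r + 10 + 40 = -12*r^3 - 74*r^2 - 60*r + 50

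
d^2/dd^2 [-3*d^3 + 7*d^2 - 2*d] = 14 - 18*d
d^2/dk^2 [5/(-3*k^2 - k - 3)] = 10*(9*k^2 + 3*k - (6*k + 1)^2 + 9)/(3*k^2 + k + 3)^3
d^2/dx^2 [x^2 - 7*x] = 2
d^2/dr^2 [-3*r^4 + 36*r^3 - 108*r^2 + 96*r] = -36*r^2 + 216*r - 216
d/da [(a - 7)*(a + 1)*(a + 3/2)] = 3*a^2 - 9*a - 16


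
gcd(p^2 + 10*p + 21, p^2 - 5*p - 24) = p + 3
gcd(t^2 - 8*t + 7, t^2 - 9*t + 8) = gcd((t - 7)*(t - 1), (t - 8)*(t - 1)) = t - 1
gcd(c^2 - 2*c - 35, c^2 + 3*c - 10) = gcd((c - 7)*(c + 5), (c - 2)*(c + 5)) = c + 5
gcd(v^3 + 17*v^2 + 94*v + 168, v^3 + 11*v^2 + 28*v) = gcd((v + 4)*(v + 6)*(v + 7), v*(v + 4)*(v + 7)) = v^2 + 11*v + 28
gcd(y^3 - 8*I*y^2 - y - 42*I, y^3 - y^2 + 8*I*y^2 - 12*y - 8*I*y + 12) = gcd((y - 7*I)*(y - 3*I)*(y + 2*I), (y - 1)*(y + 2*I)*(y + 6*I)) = y + 2*I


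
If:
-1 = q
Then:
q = -1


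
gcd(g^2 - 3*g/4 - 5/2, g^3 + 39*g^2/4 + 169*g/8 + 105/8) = g + 5/4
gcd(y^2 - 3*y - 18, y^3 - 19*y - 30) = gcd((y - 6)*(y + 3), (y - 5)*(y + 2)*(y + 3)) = y + 3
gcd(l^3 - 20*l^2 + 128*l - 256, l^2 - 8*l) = l - 8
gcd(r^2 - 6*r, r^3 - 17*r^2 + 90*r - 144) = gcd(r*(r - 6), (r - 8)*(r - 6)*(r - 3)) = r - 6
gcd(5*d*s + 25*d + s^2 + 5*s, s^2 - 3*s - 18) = 1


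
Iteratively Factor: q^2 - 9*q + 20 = (q - 5)*(q - 4)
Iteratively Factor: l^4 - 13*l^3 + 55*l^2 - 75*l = (l)*(l^3 - 13*l^2 + 55*l - 75) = l*(l - 5)*(l^2 - 8*l + 15) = l*(l - 5)*(l - 3)*(l - 5)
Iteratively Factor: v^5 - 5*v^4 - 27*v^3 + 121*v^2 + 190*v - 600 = (v - 5)*(v^4 - 27*v^2 - 14*v + 120) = (v - 5)*(v - 2)*(v^3 + 2*v^2 - 23*v - 60) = (v - 5)*(v - 2)*(v + 3)*(v^2 - v - 20) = (v - 5)*(v - 2)*(v + 3)*(v + 4)*(v - 5)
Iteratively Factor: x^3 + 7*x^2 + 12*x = (x + 3)*(x^2 + 4*x) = x*(x + 3)*(x + 4)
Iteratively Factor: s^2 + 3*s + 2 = (s + 2)*(s + 1)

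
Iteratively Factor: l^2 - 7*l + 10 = (l - 2)*(l - 5)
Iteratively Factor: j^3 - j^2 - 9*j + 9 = (j - 3)*(j^2 + 2*j - 3) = (j - 3)*(j - 1)*(j + 3)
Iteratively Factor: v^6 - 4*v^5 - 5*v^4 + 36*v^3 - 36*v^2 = (v - 2)*(v^5 - 2*v^4 - 9*v^3 + 18*v^2) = (v - 2)^2*(v^4 - 9*v^2) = (v - 2)^2*(v + 3)*(v^3 - 3*v^2) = v*(v - 2)^2*(v + 3)*(v^2 - 3*v) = v^2*(v - 2)^2*(v + 3)*(v - 3)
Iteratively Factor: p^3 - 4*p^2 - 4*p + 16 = (p - 2)*(p^2 - 2*p - 8) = (p - 4)*(p - 2)*(p + 2)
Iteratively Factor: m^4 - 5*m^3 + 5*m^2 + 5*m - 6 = (m - 3)*(m^3 - 2*m^2 - m + 2) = (m - 3)*(m - 2)*(m^2 - 1) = (m - 3)*(m - 2)*(m + 1)*(m - 1)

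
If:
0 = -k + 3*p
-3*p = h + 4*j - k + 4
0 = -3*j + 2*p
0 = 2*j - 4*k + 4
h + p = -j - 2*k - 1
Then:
No Solution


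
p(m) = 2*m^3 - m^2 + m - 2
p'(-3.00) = 61.00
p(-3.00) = -68.00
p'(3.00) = 49.00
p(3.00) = 46.00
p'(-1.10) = 10.46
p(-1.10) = -6.97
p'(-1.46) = 16.71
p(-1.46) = -11.82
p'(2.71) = 39.64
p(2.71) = 33.17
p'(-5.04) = 163.49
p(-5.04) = -288.49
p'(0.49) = 1.46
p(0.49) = -1.51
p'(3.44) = 65.12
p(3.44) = 71.02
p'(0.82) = 3.39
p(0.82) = -0.75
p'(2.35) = 29.44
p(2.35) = 20.78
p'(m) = 6*m^2 - 2*m + 1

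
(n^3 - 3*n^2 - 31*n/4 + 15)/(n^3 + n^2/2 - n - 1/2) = (4*n^3 - 12*n^2 - 31*n + 60)/(2*(2*n^3 + n^2 - 2*n - 1))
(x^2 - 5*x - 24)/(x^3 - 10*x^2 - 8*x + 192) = (x + 3)/(x^2 - 2*x - 24)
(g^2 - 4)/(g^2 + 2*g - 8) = (g + 2)/(g + 4)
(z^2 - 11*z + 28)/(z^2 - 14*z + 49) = (z - 4)/(z - 7)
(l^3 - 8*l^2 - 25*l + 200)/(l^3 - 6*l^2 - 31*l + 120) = (l - 5)/(l - 3)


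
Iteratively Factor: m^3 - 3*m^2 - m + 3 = (m - 3)*(m^2 - 1) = (m - 3)*(m + 1)*(m - 1)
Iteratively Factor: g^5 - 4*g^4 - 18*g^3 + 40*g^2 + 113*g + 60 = (g - 4)*(g^4 - 18*g^2 - 32*g - 15) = (g - 4)*(g + 1)*(g^3 - g^2 - 17*g - 15) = (g - 4)*(g + 1)^2*(g^2 - 2*g - 15) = (g - 5)*(g - 4)*(g + 1)^2*(g + 3)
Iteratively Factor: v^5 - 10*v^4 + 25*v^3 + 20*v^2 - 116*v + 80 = (v - 5)*(v^4 - 5*v^3 + 20*v - 16) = (v - 5)*(v + 2)*(v^3 - 7*v^2 + 14*v - 8) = (v - 5)*(v - 1)*(v + 2)*(v^2 - 6*v + 8) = (v - 5)*(v - 2)*(v - 1)*(v + 2)*(v - 4)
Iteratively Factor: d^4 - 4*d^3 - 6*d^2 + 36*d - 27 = (d - 3)*(d^3 - d^2 - 9*d + 9) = (d - 3)*(d - 1)*(d^2 - 9) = (d - 3)^2*(d - 1)*(d + 3)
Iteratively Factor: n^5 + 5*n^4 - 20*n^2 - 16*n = (n)*(n^4 + 5*n^3 - 20*n - 16) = n*(n - 2)*(n^3 + 7*n^2 + 14*n + 8) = n*(n - 2)*(n + 1)*(n^2 + 6*n + 8) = n*(n - 2)*(n + 1)*(n + 4)*(n + 2)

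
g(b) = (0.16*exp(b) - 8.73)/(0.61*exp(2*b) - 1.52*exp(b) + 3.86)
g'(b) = (0.16*exp(b) - 8.73)*(-1.22*exp(2*b) + 1.52*exp(b))/(0.61*exp(2*b) - 1.52*exp(b) + 3.86)^2 + 0.16*exp(b)/(0.61*exp(2*b) - 1.52*exp(b) + 3.86)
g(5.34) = 0.00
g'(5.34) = -0.00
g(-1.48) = -2.45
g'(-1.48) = -0.19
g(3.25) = -0.01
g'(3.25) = 0.04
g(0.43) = -2.86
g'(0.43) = 0.61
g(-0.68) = -2.66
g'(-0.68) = -0.35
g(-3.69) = -2.28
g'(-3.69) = -0.02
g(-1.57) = -2.44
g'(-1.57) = -0.17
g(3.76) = -0.00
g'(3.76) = 0.01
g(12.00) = 0.00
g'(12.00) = 0.00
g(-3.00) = -2.30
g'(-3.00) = -0.04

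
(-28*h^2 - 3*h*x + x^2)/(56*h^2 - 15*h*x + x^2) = (4*h + x)/(-8*h + x)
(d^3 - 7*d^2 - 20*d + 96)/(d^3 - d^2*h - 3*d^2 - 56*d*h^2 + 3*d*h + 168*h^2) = (d^2 - 4*d - 32)/(d^2 - d*h - 56*h^2)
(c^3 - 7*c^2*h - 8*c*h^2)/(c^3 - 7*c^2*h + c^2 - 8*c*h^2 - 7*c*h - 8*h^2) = c/(c + 1)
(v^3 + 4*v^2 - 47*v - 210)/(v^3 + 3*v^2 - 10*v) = (v^2 - v - 42)/(v*(v - 2))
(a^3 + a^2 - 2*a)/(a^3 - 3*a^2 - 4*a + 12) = a*(a - 1)/(a^2 - 5*a + 6)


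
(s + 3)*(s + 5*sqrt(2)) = s^2 + 3*s + 5*sqrt(2)*s + 15*sqrt(2)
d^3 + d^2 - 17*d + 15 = (d - 3)*(d - 1)*(d + 5)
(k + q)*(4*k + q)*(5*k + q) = 20*k^3 + 29*k^2*q + 10*k*q^2 + q^3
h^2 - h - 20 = (h - 5)*(h + 4)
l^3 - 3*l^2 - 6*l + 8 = (l - 4)*(l - 1)*(l + 2)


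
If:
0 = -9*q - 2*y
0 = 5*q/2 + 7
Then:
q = -14/5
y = 63/5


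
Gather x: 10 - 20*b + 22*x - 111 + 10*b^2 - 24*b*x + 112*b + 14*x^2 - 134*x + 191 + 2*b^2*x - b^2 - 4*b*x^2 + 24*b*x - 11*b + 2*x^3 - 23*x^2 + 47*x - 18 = 9*b^2 + 81*b + 2*x^3 + x^2*(-4*b - 9) + x*(2*b^2 - 65) + 72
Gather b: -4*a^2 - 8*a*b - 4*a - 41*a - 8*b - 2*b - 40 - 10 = -4*a^2 - 45*a + b*(-8*a - 10) - 50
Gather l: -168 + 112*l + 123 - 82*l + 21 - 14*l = 16*l - 24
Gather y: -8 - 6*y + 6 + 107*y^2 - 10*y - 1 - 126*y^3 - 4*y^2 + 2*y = -126*y^3 + 103*y^2 - 14*y - 3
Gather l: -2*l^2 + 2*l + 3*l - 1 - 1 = -2*l^2 + 5*l - 2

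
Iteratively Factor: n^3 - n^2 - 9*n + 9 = (n - 3)*(n^2 + 2*n - 3) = (n - 3)*(n - 1)*(n + 3)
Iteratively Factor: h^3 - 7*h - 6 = (h + 2)*(h^2 - 2*h - 3) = (h - 3)*(h + 2)*(h + 1)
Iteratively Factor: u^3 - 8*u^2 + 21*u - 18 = (u - 3)*(u^2 - 5*u + 6) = (u - 3)*(u - 2)*(u - 3)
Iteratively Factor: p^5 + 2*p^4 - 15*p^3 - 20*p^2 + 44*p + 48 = (p - 2)*(p^4 + 4*p^3 - 7*p^2 - 34*p - 24) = (p - 2)*(p + 1)*(p^3 + 3*p^2 - 10*p - 24) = (p - 2)*(p + 1)*(p + 2)*(p^2 + p - 12) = (p - 2)*(p + 1)*(p + 2)*(p + 4)*(p - 3)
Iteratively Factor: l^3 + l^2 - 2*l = (l)*(l^2 + l - 2) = l*(l + 2)*(l - 1)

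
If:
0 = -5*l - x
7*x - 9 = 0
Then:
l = -9/35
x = 9/7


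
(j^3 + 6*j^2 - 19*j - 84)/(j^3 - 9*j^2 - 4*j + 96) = (j + 7)/(j - 8)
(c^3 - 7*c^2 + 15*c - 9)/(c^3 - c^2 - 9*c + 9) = (c - 3)/(c + 3)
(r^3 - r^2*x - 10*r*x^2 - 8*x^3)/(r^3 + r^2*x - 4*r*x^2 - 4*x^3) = (-r + 4*x)/(-r + 2*x)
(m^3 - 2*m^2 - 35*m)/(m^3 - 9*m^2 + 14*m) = (m + 5)/(m - 2)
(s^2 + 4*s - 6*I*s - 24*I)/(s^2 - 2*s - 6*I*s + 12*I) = (s + 4)/(s - 2)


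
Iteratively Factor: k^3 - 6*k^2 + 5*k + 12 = (k - 3)*(k^2 - 3*k - 4) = (k - 4)*(k - 3)*(k + 1)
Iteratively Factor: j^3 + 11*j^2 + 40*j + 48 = (j + 3)*(j^2 + 8*j + 16) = (j + 3)*(j + 4)*(j + 4)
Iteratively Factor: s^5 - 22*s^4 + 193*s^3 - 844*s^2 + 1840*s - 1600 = (s - 4)*(s^4 - 18*s^3 + 121*s^2 - 360*s + 400) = (s - 4)^2*(s^3 - 14*s^2 + 65*s - 100) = (s - 5)*(s - 4)^2*(s^2 - 9*s + 20) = (s - 5)^2*(s - 4)^2*(s - 4)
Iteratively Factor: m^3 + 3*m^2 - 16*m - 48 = (m + 4)*(m^2 - m - 12) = (m + 3)*(m + 4)*(m - 4)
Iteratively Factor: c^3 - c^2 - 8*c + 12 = (c - 2)*(c^2 + c - 6) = (c - 2)^2*(c + 3)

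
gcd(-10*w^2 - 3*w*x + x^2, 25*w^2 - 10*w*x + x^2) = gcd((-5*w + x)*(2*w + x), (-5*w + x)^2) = -5*w + x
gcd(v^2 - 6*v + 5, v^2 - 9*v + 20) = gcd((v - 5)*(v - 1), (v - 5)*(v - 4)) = v - 5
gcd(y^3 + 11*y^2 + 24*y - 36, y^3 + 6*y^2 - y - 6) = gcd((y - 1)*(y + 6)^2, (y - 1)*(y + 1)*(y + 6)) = y^2 + 5*y - 6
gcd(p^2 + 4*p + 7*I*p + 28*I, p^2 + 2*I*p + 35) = p + 7*I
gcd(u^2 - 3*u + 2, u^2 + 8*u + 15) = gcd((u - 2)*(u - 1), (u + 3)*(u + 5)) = 1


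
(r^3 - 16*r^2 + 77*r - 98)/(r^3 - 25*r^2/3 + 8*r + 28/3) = 3*(r - 7)/(3*r + 2)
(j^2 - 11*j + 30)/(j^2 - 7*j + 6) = (j - 5)/(j - 1)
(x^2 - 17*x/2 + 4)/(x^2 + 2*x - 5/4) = 2*(x - 8)/(2*x + 5)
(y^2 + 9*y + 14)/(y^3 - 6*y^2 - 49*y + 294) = (y + 2)/(y^2 - 13*y + 42)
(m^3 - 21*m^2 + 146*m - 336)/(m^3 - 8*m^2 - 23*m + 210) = (m - 8)/(m + 5)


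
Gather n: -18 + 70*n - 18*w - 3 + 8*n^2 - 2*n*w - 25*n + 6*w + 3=8*n^2 + n*(45 - 2*w) - 12*w - 18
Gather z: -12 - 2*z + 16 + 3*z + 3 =z + 7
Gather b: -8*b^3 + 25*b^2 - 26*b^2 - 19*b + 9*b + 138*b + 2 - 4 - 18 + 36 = -8*b^3 - b^2 + 128*b + 16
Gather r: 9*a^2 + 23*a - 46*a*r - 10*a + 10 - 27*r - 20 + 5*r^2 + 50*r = 9*a^2 + 13*a + 5*r^2 + r*(23 - 46*a) - 10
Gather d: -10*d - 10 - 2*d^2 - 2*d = -2*d^2 - 12*d - 10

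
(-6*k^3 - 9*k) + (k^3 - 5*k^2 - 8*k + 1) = -5*k^3 - 5*k^2 - 17*k + 1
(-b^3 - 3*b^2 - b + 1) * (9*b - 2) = -9*b^4 - 25*b^3 - 3*b^2 + 11*b - 2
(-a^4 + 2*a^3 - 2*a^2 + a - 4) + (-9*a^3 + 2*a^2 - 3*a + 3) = -a^4 - 7*a^3 - 2*a - 1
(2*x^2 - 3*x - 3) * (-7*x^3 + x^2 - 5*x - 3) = -14*x^5 + 23*x^4 + 8*x^3 + 6*x^2 + 24*x + 9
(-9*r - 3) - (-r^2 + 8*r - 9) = r^2 - 17*r + 6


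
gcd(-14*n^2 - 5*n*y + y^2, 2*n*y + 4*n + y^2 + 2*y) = 2*n + y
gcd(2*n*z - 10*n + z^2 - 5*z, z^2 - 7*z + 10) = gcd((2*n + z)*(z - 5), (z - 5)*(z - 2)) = z - 5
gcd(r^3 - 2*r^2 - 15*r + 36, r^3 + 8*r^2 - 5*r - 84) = r^2 + r - 12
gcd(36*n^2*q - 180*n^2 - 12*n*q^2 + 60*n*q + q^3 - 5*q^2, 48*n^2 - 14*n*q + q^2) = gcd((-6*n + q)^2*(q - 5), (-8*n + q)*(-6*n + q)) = -6*n + q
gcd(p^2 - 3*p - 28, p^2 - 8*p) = 1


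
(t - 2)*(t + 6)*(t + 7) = t^3 + 11*t^2 + 16*t - 84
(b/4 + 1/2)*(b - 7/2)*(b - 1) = b^3/4 - 5*b^2/8 - 11*b/8 + 7/4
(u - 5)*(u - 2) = u^2 - 7*u + 10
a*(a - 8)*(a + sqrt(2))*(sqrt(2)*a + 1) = sqrt(2)*a^4 - 8*sqrt(2)*a^3 + 3*a^3 - 24*a^2 + sqrt(2)*a^2 - 8*sqrt(2)*a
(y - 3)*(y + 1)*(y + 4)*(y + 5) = y^4 + 7*y^3 - y^2 - 67*y - 60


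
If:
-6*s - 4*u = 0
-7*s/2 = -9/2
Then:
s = 9/7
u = -27/14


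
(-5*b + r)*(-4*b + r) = 20*b^2 - 9*b*r + r^2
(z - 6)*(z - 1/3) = z^2 - 19*z/3 + 2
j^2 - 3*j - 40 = (j - 8)*(j + 5)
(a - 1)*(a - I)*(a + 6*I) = a^3 - a^2 + 5*I*a^2 + 6*a - 5*I*a - 6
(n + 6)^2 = n^2 + 12*n + 36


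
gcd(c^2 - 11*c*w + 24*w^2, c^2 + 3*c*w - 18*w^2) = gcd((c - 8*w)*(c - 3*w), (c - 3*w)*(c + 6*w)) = -c + 3*w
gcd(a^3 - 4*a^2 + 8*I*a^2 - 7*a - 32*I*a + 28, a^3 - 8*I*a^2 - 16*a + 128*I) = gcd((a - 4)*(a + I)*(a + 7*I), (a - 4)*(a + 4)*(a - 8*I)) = a - 4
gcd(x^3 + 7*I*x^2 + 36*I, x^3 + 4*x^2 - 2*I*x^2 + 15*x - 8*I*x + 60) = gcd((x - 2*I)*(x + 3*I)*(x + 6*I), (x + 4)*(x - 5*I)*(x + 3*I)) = x + 3*I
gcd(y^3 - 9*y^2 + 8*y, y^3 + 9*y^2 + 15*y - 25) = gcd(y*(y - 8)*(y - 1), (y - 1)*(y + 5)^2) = y - 1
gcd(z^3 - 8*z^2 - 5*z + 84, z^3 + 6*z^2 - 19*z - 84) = z^2 - z - 12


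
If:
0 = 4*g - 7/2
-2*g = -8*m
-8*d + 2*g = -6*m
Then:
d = 49/128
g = 7/8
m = 7/32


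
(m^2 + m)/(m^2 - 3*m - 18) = m*(m + 1)/(m^2 - 3*m - 18)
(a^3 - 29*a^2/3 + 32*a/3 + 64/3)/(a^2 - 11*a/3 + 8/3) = (a^2 - 7*a - 8)/(a - 1)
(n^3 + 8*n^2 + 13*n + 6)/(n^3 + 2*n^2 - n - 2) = (n^2 + 7*n + 6)/(n^2 + n - 2)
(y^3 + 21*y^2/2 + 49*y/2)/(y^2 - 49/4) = 2*y*(y + 7)/(2*y - 7)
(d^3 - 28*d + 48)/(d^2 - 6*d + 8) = d + 6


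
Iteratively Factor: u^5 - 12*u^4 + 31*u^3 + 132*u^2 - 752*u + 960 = (u - 5)*(u^4 - 7*u^3 - 4*u^2 + 112*u - 192) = (u - 5)*(u - 3)*(u^3 - 4*u^2 - 16*u + 64) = (u - 5)*(u - 3)*(u + 4)*(u^2 - 8*u + 16) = (u - 5)*(u - 4)*(u - 3)*(u + 4)*(u - 4)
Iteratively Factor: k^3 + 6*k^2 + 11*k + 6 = (k + 2)*(k^2 + 4*k + 3) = (k + 2)*(k + 3)*(k + 1)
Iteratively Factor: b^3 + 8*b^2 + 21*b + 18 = (b + 3)*(b^2 + 5*b + 6) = (b + 2)*(b + 3)*(b + 3)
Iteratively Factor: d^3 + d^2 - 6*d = (d - 2)*(d^2 + 3*d) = d*(d - 2)*(d + 3)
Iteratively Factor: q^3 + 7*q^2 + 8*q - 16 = (q - 1)*(q^2 + 8*q + 16) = (q - 1)*(q + 4)*(q + 4)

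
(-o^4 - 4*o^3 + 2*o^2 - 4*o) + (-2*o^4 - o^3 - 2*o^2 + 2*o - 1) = -3*o^4 - 5*o^3 - 2*o - 1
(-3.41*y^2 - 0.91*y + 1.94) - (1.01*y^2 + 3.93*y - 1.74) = -4.42*y^2 - 4.84*y + 3.68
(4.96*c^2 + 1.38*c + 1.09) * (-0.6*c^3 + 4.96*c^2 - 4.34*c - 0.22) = -2.976*c^5 + 23.7736*c^4 - 15.3356*c^3 - 1.674*c^2 - 5.0342*c - 0.2398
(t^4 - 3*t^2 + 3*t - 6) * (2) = 2*t^4 - 6*t^2 + 6*t - 12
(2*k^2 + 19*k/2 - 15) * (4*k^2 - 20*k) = 8*k^4 - 2*k^3 - 250*k^2 + 300*k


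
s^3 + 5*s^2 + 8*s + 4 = (s + 1)*(s + 2)^2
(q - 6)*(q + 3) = q^2 - 3*q - 18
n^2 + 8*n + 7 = (n + 1)*(n + 7)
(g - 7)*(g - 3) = g^2 - 10*g + 21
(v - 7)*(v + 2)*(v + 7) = v^3 + 2*v^2 - 49*v - 98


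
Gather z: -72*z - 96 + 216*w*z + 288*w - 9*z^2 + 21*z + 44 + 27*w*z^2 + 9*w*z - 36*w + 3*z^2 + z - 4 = 252*w + z^2*(27*w - 6) + z*(225*w - 50) - 56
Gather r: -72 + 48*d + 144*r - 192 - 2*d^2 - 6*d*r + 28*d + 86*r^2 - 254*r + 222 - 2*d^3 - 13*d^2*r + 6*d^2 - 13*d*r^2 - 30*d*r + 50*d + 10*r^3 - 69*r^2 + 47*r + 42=-2*d^3 + 4*d^2 + 126*d + 10*r^3 + r^2*(17 - 13*d) + r*(-13*d^2 - 36*d - 63)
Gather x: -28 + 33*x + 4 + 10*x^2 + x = 10*x^2 + 34*x - 24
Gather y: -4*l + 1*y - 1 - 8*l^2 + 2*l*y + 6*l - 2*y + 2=-8*l^2 + 2*l + y*(2*l - 1) + 1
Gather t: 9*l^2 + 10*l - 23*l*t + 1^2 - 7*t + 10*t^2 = 9*l^2 + 10*l + 10*t^2 + t*(-23*l - 7) + 1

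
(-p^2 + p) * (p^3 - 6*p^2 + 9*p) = -p^5 + 7*p^4 - 15*p^3 + 9*p^2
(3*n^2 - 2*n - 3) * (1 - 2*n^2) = -6*n^4 + 4*n^3 + 9*n^2 - 2*n - 3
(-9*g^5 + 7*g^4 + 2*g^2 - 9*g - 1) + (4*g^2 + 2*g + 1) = -9*g^5 + 7*g^4 + 6*g^2 - 7*g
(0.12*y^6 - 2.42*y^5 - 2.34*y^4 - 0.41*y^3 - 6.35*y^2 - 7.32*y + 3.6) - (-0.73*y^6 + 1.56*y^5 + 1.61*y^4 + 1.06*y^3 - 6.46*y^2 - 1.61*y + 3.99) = 0.85*y^6 - 3.98*y^5 - 3.95*y^4 - 1.47*y^3 + 0.11*y^2 - 5.71*y - 0.39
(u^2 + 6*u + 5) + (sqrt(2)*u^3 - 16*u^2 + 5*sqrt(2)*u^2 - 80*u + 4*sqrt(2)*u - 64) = sqrt(2)*u^3 - 15*u^2 + 5*sqrt(2)*u^2 - 74*u + 4*sqrt(2)*u - 59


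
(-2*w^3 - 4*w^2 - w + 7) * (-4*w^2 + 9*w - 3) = 8*w^5 - 2*w^4 - 26*w^3 - 25*w^2 + 66*w - 21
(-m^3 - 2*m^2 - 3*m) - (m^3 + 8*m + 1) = -2*m^3 - 2*m^2 - 11*m - 1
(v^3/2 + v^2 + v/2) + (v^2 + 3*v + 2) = v^3/2 + 2*v^2 + 7*v/2 + 2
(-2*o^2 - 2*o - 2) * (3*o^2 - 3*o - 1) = -6*o^4 + 2*o^2 + 8*o + 2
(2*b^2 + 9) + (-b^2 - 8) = b^2 + 1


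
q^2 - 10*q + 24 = (q - 6)*(q - 4)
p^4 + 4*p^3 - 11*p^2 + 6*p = p*(p - 1)^2*(p + 6)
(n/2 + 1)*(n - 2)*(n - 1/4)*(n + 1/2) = n^4/2 + n^3/8 - 33*n^2/16 - n/2 + 1/4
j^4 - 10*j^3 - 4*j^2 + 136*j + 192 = (j - 8)*(j - 6)*(j + 2)^2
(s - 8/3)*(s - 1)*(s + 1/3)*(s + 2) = s^4 - 4*s^3/3 - 47*s^2/9 + 34*s/9 + 16/9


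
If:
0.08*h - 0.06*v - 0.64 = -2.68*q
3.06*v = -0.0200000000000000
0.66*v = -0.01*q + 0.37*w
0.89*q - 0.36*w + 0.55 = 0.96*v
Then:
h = 29.32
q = -0.64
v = -0.01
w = -0.03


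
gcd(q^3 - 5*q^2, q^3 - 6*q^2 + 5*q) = q^2 - 5*q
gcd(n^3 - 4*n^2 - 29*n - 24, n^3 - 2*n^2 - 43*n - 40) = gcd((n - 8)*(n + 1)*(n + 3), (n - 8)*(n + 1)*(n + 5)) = n^2 - 7*n - 8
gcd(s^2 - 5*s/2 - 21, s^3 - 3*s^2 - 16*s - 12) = s - 6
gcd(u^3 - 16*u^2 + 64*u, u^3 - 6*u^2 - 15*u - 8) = u - 8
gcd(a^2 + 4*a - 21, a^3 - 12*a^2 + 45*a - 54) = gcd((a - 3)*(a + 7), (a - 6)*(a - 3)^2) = a - 3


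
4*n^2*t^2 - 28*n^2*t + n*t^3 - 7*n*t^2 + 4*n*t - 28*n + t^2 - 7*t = (4*n + t)*(t - 7)*(n*t + 1)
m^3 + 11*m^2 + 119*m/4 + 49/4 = (m + 1/2)*(m + 7/2)*(m + 7)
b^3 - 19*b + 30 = (b - 3)*(b - 2)*(b + 5)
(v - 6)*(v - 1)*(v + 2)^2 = v^4 - 3*v^3 - 18*v^2 - 4*v + 24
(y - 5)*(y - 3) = y^2 - 8*y + 15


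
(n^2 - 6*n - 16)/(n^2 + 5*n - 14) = (n^2 - 6*n - 16)/(n^2 + 5*n - 14)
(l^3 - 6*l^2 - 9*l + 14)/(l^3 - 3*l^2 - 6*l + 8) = (l - 7)/(l - 4)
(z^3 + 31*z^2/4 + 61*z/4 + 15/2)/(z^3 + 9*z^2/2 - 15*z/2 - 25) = (4*z + 3)/(2*(2*z - 5))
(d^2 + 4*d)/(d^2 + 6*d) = (d + 4)/(d + 6)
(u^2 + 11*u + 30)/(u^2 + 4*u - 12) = (u + 5)/(u - 2)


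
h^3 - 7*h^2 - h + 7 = (h - 7)*(h - 1)*(h + 1)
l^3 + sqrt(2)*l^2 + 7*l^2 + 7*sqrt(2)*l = l*(l + 7)*(l + sqrt(2))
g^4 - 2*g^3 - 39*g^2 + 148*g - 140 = (g - 5)*(g - 2)^2*(g + 7)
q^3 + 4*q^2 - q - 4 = (q - 1)*(q + 1)*(q + 4)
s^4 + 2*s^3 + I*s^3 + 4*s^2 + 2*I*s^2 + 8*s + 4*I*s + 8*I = (s + 2)*(s - 2*I)*(s + I)*(s + 2*I)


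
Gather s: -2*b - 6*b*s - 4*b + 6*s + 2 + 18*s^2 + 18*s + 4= -6*b + 18*s^2 + s*(24 - 6*b) + 6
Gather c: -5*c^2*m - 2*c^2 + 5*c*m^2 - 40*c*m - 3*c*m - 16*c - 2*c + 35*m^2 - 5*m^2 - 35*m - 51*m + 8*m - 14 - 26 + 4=c^2*(-5*m - 2) + c*(5*m^2 - 43*m - 18) + 30*m^2 - 78*m - 36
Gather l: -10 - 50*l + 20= 10 - 50*l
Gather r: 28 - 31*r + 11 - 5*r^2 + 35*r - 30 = -5*r^2 + 4*r + 9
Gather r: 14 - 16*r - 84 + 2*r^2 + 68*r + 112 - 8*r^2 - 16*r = -6*r^2 + 36*r + 42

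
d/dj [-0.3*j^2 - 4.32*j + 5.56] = -0.6*j - 4.32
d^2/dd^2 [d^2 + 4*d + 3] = 2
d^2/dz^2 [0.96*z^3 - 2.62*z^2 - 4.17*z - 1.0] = 5.76*z - 5.24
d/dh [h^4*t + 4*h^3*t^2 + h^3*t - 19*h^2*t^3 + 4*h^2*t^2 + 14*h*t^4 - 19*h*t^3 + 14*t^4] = t*(4*h^3 + 12*h^2*t + 3*h^2 - 38*h*t^2 + 8*h*t + 14*t^3 - 19*t^2)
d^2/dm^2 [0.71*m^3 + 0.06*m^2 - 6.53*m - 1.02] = 4.26*m + 0.12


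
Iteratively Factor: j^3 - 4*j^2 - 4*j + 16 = (j - 4)*(j^2 - 4) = (j - 4)*(j + 2)*(j - 2)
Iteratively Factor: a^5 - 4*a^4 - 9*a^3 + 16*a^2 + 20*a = (a)*(a^4 - 4*a^3 - 9*a^2 + 16*a + 20) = a*(a + 2)*(a^3 - 6*a^2 + 3*a + 10) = a*(a - 2)*(a + 2)*(a^2 - 4*a - 5) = a*(a - 2)*(a + 1)*(a + 2)*(a - 5)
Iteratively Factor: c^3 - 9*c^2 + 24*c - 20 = (c - 5)*(c^2 - 4*c + 4) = (c - 5)*(c - 2)*(c - 2)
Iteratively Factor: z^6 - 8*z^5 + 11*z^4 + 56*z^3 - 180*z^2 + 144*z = (z - 2)*(z^5 - 6*z^4 - z^3 + 54*z^2 - 72*z) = (z - 2)^2*(z^4 - 4*z^3 - 9*z^2 + 36*z) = z*(z - 2)^2*(z^3 - 4*z^2 - 9*z + 36) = z*(z - 4)*(z - 2)^2*(z^2 - 9) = z*(z - 4)*(z - 3)*(z - 2)^2*(z + 3)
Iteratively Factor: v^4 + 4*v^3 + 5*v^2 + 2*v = (v + 1)*(v^3 + 3*v^2 + 2*v) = v*(v + 1)*(v^2 + 3*v + 2) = v*(v + 1)*(v + 2)*(v + 1)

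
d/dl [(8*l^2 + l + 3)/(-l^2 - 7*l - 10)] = 11*(-5*l^2 - 14*l + 1)/(l^4 + 14*l^3 + 69*l^2 + 140*l + 100)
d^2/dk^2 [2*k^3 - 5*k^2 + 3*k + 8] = 12*k - 10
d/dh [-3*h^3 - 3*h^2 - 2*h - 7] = -9*h^2 - 6*h - 2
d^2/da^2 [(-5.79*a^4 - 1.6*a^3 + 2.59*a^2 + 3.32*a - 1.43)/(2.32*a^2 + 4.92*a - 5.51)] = (-62.328192*a^6 - 396.536256*a^5 - 396.841968*a^4 + 2369.642112*a^3 - 1696.701492*a^2 - 134.751168*a + 231.48015)/(12.487168*a^6 + 79.444224*a^5 + 79.505472*a^4 - 258.264576*a^3 - 188.825496*a^2 + 448.115076*a - 167.284151)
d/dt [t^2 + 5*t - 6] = 2*t + 5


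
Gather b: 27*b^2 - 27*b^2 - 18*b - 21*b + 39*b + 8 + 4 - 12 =0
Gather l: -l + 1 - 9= -l - 8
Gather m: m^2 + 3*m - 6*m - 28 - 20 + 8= m^2 - 3*m - 40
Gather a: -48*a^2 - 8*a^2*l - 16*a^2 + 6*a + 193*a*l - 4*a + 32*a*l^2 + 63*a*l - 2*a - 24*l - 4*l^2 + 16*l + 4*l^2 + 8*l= a^2*(-8*l - 64) + a*(32*l^2 + 256*l)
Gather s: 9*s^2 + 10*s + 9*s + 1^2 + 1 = 9*s^2 + 19*s + 2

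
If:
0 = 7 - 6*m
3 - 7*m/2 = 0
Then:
No Solution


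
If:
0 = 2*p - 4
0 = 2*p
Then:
No Solution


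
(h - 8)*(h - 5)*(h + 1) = h^3 - 12*h^2 + 27*h + 40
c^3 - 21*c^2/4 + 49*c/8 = c*(c - 7/2)*(c - 7/4)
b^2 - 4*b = b*(b - 4)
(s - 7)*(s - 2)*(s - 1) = s^3 - 10*s^2 + 23*s - 14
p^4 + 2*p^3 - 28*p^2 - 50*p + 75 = (p - 5)*(p - 1)*(p + 3)*(p + 5)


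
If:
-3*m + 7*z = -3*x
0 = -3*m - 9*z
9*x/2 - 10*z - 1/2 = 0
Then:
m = 3/68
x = 4/51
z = -1/68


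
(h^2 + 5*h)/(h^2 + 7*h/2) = 2*(h + 5)/(2*h + 7)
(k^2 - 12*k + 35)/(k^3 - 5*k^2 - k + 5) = (k - 7)/(k^2 - 1)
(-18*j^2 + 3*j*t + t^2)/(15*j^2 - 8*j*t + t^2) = (6*j + t)/(-5*j + t)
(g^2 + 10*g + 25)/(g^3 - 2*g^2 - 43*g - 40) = (g + 5)/(g^2 - 7*g - 8)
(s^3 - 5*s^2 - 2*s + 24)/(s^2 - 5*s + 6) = (s^2 - 2*s - 8)/(s - 2)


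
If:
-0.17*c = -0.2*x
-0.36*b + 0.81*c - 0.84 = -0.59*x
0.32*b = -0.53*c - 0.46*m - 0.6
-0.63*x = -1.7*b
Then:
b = 0.22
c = 0.70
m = -2.27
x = 0.60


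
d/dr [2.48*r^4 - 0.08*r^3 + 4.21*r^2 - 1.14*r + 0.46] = 9.92*r^3 - 0.24*r^2 + 8.42*r - 1.14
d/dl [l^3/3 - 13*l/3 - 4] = l^2 - 13/3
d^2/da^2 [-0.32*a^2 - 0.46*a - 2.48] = -0.640000000000000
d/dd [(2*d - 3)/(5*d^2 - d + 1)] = (10*d^2 - 2*d - (2*d - 3)*(10*d - 1) + 2)/(5*d^2 - d + 1)^2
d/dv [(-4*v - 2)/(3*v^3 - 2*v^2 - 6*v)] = 2*(12*v^3 + 5*v^2 - 4*v - 6)/(v^2*(9*v^4 - 12*v^3 - 32*v^2 + 24*v + 36))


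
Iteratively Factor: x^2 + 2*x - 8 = (x - 2)*(x + 4)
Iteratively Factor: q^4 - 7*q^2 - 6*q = (q)*(q^3 - 7*q - 6) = q*(q + 2)*(q^2 - 2*q - 3) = q*(q + 1)*(q + 2)*(q - 3)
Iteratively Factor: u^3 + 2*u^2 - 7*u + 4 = (u - 1)*(u^2 + 3*u - 4) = (u - 1)^2*(u + 4)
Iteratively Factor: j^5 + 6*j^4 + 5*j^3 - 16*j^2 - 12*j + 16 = (j + 4)*(j^4 + 2*j^3 - 3*j^2 - 4*j + 4) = (j - 1)*(j + 4)*(j^3 + 3*j^2 - 4) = (j - 1)^2*(j + 4)*(j^2 + 4*j + 4) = (j - 1)^2*(j + 2)*(j + 4)*(j + 2)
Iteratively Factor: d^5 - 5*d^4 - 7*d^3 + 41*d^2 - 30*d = (d - 2)*(d^4 - 3*d^3 - 13*d^2 + 15*d) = (d - 5)*(d - 2)*(d^3 + 2*d^2 - 3*d) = d*(d - 5)*(d - 2)*(d^2 + 2*d - 3) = d*(d - 5)*(d - 2)*(d + 3)*(d - 1)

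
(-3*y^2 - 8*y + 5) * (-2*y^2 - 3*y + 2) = 6*y^4 + 25*y^3 + 8*y^2 - 31*y + 10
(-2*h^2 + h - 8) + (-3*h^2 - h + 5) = -5*h^2 - 3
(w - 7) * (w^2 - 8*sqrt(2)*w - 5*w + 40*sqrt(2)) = w^3 - 12*w^2 - 8*sqrt(2)*w^2 + 35*w + 96*sqrt(2)*w - 280*sqrt(2)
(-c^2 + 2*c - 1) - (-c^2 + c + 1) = c - 2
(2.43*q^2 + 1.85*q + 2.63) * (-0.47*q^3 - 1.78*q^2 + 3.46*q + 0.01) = -1.1421*q^5 - 5.1949*q^4 + 3.8787*q^3 + 1.7439*q^2 + 9.1183*q + 0.0263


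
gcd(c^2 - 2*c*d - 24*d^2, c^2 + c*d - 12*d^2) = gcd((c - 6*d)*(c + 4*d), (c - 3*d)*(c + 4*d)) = c + 4*d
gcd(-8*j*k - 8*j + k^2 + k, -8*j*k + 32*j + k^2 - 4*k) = 8*j - k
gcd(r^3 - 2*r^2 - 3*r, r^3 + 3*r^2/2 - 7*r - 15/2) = r + 1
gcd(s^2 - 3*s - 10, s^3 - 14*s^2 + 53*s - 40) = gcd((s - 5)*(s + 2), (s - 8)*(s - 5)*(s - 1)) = s - 5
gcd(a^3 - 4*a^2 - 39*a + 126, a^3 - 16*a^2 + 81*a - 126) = a^2 - 10*a + 21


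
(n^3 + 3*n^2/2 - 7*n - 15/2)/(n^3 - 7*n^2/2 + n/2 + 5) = (n + 3)/(n - 2)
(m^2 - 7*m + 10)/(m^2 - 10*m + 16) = (m - 5)/(m - 8)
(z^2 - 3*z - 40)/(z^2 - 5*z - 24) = (z + 5)/(z + 3)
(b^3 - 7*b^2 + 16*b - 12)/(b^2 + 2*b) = (b^3 - 7*b^2 + 16*b - 12)/(b*(b + 2))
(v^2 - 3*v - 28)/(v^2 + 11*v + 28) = (v - 7)/(v + 7)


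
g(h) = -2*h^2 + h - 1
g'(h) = 1 - 4*h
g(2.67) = -12.59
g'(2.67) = -9.68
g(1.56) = -4.31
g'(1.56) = -5.24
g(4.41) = -35.49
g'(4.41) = -16.64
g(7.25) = -98.88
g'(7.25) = -28.00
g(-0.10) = -1.12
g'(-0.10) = 1.40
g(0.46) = -0.96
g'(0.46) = -0.84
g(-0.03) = -1.03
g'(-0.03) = 1.12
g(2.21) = -8.56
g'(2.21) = -7.84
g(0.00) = -1.00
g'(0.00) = 1.00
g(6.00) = -67.00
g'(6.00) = -23.00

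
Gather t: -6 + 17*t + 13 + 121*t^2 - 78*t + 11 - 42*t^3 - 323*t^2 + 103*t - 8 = -42*t^3 - 202*t^2 + 42*t + 10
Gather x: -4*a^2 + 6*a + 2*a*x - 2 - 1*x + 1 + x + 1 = -4*a^2 + 2*a*x + 6*a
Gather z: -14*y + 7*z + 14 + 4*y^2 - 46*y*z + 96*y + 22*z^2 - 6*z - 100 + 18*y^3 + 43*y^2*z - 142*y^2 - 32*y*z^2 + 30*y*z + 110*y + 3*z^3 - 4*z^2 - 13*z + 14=18*y^3 - 138*y^2 + 192*y + 3*z^3 + z^2*(18 - 32*y) + z*(43*y^2 - 16*y - 12) - 72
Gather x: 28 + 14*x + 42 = 14*x + 70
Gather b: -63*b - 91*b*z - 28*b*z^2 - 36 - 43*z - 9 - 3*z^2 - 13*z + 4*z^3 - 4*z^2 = b*(-28*z^2 - 91*z - 63) + 4*z^3 - 7*z^2 - 56*z - 45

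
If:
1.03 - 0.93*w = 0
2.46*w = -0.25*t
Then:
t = -10.90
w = 1.11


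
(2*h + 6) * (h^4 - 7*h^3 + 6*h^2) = 2*h^5 - 8*h^4 - 30*h^3 + 36*h^2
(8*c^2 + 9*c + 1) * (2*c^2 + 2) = 16*c^4 + 18*c^3 + 18*c^2 + 18*c + 2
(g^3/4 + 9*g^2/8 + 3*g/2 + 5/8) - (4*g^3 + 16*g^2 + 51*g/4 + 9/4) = -15*g^3/4 - 119*g^2/8 - 45*g/4 - 13/8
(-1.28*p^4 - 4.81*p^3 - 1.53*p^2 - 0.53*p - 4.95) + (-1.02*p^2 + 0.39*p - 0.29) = -1.28*p^4 - 4.81*p^3 - 2.55*p^2 - 0.14*p - 5.24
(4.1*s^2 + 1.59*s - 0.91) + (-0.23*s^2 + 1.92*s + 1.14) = 3.87*s^2 + 3.51*s + 0.23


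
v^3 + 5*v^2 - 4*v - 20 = (v - 2)*(v + 2)*(v + 5)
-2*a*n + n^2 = n*(-2*a + n)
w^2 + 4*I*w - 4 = (w + 2*I)^2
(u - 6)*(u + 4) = u^2 - 2*u - 24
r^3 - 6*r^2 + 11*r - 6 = (r - 3)*(r - 2)*(r - 1)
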